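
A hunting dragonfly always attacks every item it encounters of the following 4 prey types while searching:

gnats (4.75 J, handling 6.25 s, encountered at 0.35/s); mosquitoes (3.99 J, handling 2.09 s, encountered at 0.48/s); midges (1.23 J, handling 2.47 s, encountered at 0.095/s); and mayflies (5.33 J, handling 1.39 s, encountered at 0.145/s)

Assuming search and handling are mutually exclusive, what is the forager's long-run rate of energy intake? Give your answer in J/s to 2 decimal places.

0.97 J/s

R = (0.35×4.75 + 0.48×3.99 + 0.095×1.23 + 0.145×5.33) / (1 + 0.35×6.25 + 0.48×2.09 + 0.095×2.47 + 0.145×1.39) = 4.467/4.627 = 0.9655 J/s.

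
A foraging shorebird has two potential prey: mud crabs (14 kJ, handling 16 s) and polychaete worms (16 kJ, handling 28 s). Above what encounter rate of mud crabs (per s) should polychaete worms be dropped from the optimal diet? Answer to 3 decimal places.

At the threshold, the rate on mud crabs alone equals the profitability of polychaete worms: λ·14/(1 + λ·16) = 16/28 = 0.5714.
Rearranging, λ(14 − 0.5714×16) = 0.5714, so λ = 0.5714/4.857 = 0.1176 per s.

0.118 per s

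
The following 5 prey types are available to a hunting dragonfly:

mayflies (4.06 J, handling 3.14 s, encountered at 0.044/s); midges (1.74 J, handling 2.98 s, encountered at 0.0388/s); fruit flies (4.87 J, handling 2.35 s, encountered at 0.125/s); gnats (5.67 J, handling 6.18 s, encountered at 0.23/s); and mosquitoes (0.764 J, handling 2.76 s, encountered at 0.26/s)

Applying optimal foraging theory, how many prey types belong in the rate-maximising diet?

3

E/h in descending order: fruit flies 2.07, mayflies 1.29, gnats 0.917, midges 0.584, mosquitoes 0.277 J/s. The optimal diet is the largest prefix of this list for which every included type satisfies E_i/h_i > R on the types above it.
Rate on top 1: 0.4705. mayflies: 1.29 > 0.4705 → include.
Rate on top 2: 0.5499. gnats: 0.917 > 0.5499 → include.
Rate on top 3: 0.733. midges: 0.584 < 0.733 → exclude; stop.
Optimal diet: fruit flies, mayflies, gnats — 3 of 5 types.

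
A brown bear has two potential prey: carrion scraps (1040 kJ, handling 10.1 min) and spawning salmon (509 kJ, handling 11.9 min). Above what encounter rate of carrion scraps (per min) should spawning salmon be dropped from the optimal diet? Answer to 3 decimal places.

Drop spawning salmon once their profitability E₂/h₂ falls below the rate achievable on carrion scraps alone: E₂/h₂ = λE₁/(1 + λh₁).
Solve for λ: λE₁h₂ = E₂(1 + λh₁) → λ(E₁h₂ − E₂h₁) = E₂ → λ = E₂/(E₁h₂ − E₂h₁).
λ = 509/(1040×11.9 − 509×10.1) = 509/7235 = 0.07035 per min.

0.070 per min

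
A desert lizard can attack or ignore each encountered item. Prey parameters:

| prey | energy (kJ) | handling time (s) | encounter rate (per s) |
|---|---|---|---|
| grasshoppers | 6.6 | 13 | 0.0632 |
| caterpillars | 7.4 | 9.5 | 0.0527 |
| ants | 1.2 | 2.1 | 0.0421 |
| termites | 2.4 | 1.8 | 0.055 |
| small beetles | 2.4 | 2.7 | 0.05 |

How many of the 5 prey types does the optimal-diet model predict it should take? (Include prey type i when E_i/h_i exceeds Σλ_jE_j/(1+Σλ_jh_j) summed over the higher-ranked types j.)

5

Rank by E/h (kJ/s): termites 1.33, small beetles 0.889, caterpillars 0.779, ants 0.571, grasshoppers 0.508. Include each in turn until the next type's E/h falls below the running intake rate.
Rate on top 1: 0.1201. small beetles: 0.889 > 0.1201 → include.
Rate on top 2: 0.2042. caterpillars: 0.779 > 0.2042 → include.
Rate on top 3: 0.3701. ants: 0.571 > 0.3701 → include.
Rate on top 4: 0.3799. grasshoppers: 0.508 > 0.3799 → include.
Optimal diet: termites, small beetles, caterpillars, ants, grasshoppers — 5 of 5 types.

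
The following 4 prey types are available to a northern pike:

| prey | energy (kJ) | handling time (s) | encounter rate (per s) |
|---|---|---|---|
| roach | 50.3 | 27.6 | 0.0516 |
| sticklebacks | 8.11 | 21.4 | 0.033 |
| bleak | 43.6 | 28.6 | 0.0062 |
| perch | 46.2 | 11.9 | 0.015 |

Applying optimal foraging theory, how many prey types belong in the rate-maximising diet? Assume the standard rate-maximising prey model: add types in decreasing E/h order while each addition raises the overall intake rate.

3

Profitabilities (E/h, kJ/s): perch 3.88, roach 1.82, bleak 1.52, sticklebacks 0.379. Add prey in this order while the next type's profitability exceeds the intake rate on those already taken.
Rate on top 1: 0.588. roach: 1.82 > 0.588 → include.
Rate on top 2: 1.264. bleak: 1.52 > 1.264 → include.
Rate on top 3: 1.28. sticklebacks: 0.379 < 1.28 → exclude; stop.
Optimal diet: perch, roach, bleak — 3 of 4 types.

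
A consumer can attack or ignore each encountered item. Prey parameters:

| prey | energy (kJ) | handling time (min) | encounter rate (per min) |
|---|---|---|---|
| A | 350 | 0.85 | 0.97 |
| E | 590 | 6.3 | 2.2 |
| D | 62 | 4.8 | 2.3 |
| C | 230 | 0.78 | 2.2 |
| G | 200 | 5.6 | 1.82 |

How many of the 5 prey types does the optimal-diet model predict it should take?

2

E/h in descending order: A 412, C 295, E 93.7, G 35.7, D 12.9 kJ/min. The optimal diet is the largest prefix of this list for which every included type satisfies E_i/h_i > R on the types above it.
Rate on top 1: 186.1. C: 295 > 186.1 → include.
Rate on top 2: 238.8. E: 93.7 < 238.8 → exclude; stop.
Optimal diet: A, C — 2 of 5 types.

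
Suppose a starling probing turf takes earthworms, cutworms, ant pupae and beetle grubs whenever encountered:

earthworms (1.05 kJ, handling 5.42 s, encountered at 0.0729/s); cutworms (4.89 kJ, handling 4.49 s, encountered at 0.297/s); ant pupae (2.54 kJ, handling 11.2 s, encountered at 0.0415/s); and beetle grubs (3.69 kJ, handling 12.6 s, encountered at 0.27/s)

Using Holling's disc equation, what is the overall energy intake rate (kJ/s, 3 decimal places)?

Energy encountered per unit search time: 0.0729×1.05 + 0.297×4.89 + 0.0415×2.54 + 0.27×3.69 = 2.631 kJ/s.
Handling time per unit search time: 0.0729×5.42 + 0.297×4.49 + 0.0415×11.2 + 0.27×12.6 = 5.595.
Rate = 2.631/(1 + 5.595) = 0.3988 kJ/s.

0.399 kJ/s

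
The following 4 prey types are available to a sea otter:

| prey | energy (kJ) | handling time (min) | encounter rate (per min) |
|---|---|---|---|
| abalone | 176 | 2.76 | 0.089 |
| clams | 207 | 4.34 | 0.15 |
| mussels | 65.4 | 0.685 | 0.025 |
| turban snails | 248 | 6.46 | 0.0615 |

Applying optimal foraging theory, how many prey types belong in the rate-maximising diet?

4

Rank by E/h (kJ/min): mussels 95.5, abalone 63.8, clams 47.7, turban snails 38.4. Include each in turn until the next type's E/h falls below the running intake rate.
Rate on top 1: 1.607. abalone: 63.8 > 1.607 → include.
Rate on top 2: 13.7. clams: 47.7 > 13.7 → include.
Rate on top 3: 25.26. turban snails: 38.4 > 25.26 → include.
Optimal diet: mussels, abalone, clams, turban snails — 4 of 4 types.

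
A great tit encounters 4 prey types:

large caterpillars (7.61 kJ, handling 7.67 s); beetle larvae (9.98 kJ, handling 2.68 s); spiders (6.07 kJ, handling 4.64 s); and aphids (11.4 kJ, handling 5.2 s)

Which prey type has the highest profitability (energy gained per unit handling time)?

beetle larvae

Profitability E/h (kJ/s): large caterpillars = 7.61/7.67 = 0.992, beetle larvae = 9.98/2.68 = 3.72, spiders = 6.07/4.64 = 1.31, aphids = 11.4/5.2 = 2.19.
Ranked: beetle larvae > aphids > spiders > large caterpillars.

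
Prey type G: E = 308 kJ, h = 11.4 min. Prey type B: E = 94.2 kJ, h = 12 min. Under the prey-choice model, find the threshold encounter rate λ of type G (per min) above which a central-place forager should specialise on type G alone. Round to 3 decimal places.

0.036 per min

At the threshold, the rate on type G alone equals the profitability of type B: λ·308/(1 + λ·11.4) = 94.2/12 = 7.85.
Rearranging, λ(308 − 7.85×11.4) = 7.85, so λ = 7.85/218.5 = 0.03593 per min.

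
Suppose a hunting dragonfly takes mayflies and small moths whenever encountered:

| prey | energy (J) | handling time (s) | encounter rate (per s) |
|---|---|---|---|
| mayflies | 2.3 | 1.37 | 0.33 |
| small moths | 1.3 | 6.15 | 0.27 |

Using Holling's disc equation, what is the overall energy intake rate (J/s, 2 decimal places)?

0.36 J/s

R = Σλ_iE_i / (1 + Σλ_ih_i)
Numerator: 0.33×2.3 + 0.27×1.3 = 1.11
Denominator: 1 + 0.33×1.37 + 0.27×6.15 = 3.113
R = 1.11/3.113 = 0.3566 J/s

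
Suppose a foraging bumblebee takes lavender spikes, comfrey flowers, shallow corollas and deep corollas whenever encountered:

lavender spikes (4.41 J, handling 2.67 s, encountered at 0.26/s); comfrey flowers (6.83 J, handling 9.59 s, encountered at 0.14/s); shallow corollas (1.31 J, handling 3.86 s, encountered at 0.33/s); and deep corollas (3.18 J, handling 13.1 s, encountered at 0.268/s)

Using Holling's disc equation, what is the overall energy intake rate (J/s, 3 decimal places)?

0.433 J/s

Energy encountered per unit search time: 0.26×4.41 + 0.14×6.83 + 0.33×1.31 + 0.268×3.18 = 3.387 J/s.
Handling time per unit search time: 0.26×2.67 + 0.14×9.59 + 0.33×3.86 + 0.268×13.1 = 6.821.
Rate = 3.387/(1 + 6.821) = 0.4331 J/s.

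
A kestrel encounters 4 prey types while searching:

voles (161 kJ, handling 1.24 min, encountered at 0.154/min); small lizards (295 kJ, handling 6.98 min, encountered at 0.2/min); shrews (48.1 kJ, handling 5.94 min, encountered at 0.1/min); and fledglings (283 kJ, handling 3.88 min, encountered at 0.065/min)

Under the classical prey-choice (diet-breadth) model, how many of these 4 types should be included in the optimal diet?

3

Rank by E/h (kJ/min): voles 130, fledglings 72.9, small lizards 42.3, shrews 8.1. Include each in turn until the next type's E/h falls below the running intake rate.
Rate on top 1: 20.82. fledglings: 72.9 > 20.82 → include.
Rate on top 2: 29.93. small lizards: 42.3 > 29.93 → include.
Rate on top 3: 35.99. shrews: 8.1 < 35.99 → exclude; stop.
Optimal diet: voles, fledglings, small lizards — 3 of 4 types.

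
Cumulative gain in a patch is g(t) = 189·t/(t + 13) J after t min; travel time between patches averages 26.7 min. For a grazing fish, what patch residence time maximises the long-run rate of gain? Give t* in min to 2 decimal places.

Maximise g(t)/(T+t): set derivative to zero → g'(t)(T+t) = g(t).
g'(t) = 189·13/(t + 13)². Setting 189·13/(t+13)² = 189t/[(t+13)(26.7+t)] gives 13(26.7+t) = t(t+13), so t² = 13×26.7 = 347.1.
t* = √347.1 = 18.63 min.

18.63 min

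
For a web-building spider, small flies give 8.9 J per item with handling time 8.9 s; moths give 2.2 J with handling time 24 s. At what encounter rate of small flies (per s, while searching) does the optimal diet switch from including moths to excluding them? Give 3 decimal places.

The zero-one rule: include moths iff E₂/h₂ > λE₁/(1+λh₁). Equality gives the switch point.
λE₁h₂ = E₂ + λE₂h₁ ⇒ λ = E₂/(E₁h₂ − E₂h₁) = 2.2/(213.6 − 19.58) = 0.01134 per s.

0.011 per s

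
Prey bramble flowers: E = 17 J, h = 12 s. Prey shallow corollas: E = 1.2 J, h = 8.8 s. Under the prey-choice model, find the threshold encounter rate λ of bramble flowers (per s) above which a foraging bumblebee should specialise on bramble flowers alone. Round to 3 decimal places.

The zero-one rule: include shallow corollas iff E₂/h₂ > λE₁/(1+λh₁). Equality gives the switch point.
λE₁h₂ = E₂ + λE₂h₁ ⇒ λ = E₂/(E₁h₂ − E₂h₁) = 1.2/(149.6 − 14.4) = 0.008876 per s.

0.009 per s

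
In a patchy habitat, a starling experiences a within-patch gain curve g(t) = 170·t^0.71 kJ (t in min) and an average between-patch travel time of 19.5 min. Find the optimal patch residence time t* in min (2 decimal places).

47.74 min

Optimal t* satisfies g'(t*) = g(t*)/(T + t*).
g'(t) = 0.71·170·t^-0.29. Setting 0.71·170·t^-0.29 = 170·t^0.71/(19.5+t) gives 0.71(19.5+t) = t, so 0.29·t = 0.71×19.5.
t* = 0.71×19.5/0.29 = 47.74 min.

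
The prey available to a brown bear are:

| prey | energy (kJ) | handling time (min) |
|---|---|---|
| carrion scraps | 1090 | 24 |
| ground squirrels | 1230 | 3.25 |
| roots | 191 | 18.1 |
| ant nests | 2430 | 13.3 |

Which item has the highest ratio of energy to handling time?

In descending order of E/h:
ground squirrels: 1230/3.25 = 378 kJ/min
ant nests: 2430/13.3 = 183 kJ/min
carrion scraps: 1090/24 = 45.4 kJ/min
roots: 191/18.1 = 10.6 kJ/min

ground squirrels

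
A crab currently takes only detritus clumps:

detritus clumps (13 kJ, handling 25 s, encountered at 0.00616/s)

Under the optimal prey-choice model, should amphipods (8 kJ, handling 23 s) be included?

Intake rate on the current diet: R = (0.00616×13) / (1 + 0.00616×25) = 0.08008/1.154 = 0.06939 kJ/s.
Profitability of amphipods: 8/23 = 0.3478 kJ/s.
0.3478 > 0.06939, so adding amphipods raises the average — include it.

Yes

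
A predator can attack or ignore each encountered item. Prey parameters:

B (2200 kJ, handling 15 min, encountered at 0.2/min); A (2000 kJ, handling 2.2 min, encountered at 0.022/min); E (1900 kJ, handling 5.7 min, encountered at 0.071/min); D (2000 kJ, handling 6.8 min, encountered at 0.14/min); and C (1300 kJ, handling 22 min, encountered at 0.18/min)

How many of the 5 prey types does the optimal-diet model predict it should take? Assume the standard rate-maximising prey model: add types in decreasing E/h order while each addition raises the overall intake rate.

3

Profitabilities (E/h, kJ/min): A 909, E 333, D 294, B 147, C 59.1. Add prey in this order while the next type's profitability exceeds the intake rate on those already taken.
Rate on top 1: 41.97. E: 333 > 41.97 → include.
Rate on top 2: 123.1. D: 294 > 123.1 → include.
Rate on top 3: 190.8. B: 147 < 190.8 → exclude; stop.
Optimal diet: A, E, D — 3 of 5 types.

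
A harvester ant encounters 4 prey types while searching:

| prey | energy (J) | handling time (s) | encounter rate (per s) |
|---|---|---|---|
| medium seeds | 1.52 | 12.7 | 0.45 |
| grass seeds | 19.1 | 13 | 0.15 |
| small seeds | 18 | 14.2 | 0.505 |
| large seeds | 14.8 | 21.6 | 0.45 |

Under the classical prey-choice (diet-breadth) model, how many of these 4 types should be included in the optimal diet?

E/h in descending order: grass seeds 1.47, small seeds 1.27, large seeds 0.685, medium seeds 0.12 J/s. The optimal diet is the largest prefix of this list for which every included type satisfies E_i/h_i > R on the types above it.
Rate on top 1: 0.9712. small seeds: 1.27 > 0.9712 → include.
Rate on top 2: 1.181. large seeds: 0.685 < 1.181 → exclude; stop.
Optimal diet: grass seeds, small seeds — 2 of 4 types.

2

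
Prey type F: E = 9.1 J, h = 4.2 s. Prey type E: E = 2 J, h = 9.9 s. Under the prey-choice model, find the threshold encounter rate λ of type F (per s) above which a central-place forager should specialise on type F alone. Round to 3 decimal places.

0.024 per s

At the threshold, the rate on type F alone equals the profitability of type E: λ·9.1/(1 + λ·4.2) = 2/9.9 = 0.202.
Rearranging, λ(9.1 − 0.202×4.2) = 0.202, so λ = 0.202/8.252 = 0.02448 per s.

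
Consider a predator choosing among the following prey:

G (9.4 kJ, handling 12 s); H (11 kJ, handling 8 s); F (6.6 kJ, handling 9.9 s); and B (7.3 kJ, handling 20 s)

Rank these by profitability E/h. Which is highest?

H

In descending order of E/h:
H: 11/8 = 1.38 kJ/s
G: 9.4/12 = 0.783 kJ/s
F: 6.6/9.9 = 0.667 kJ/s
B: 7.3/20 = 0.365 kJ/s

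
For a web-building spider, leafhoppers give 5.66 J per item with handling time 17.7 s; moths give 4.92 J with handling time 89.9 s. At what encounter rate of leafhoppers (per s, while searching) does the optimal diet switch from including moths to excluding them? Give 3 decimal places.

The zero-one rule: include moths iff E₂/h₂ > λE₁/(1+λh₁). Equality gives the switch point.
λE₁h₂ = E₂ + λE₂h₁ ⇒ λ = E₂/(E₁h₂ − E₂h₁) = 4.92/(508.8 − 87.08) = 0.01167 per s.

0.012 per s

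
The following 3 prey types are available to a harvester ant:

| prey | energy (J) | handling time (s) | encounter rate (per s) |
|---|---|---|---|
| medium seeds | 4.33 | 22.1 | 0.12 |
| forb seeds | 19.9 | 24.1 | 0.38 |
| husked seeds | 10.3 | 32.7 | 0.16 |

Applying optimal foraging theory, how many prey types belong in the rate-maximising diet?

1

E/h in descending order: forb seeds 0.826, husked seeds 0.315, medium seeds 0.196 J/s. The optimal diet is the largest prefix of this list for which every included type satisfies E_i/h_i > R on the types above it.
Rate on top 1: 0.7444. husked seeds: 0.315 < 0.7444 → exclude; stop.
Optimal diet: forb seeds — 1 of 3 types.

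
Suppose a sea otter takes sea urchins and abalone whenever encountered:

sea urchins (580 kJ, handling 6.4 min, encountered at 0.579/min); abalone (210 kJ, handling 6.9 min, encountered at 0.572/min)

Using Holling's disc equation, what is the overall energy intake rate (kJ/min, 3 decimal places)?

52.695 kJ/min

Energy encountered per unit search time: 0.579×580 + 0.572×210 = 455.9 kJ/min.
Handling time per unit search time: 0.579×6.4 + 0.572×6.9 = 7.652.
Rate = 455.9/(1 + 7.652) = 52.7 kJ/min.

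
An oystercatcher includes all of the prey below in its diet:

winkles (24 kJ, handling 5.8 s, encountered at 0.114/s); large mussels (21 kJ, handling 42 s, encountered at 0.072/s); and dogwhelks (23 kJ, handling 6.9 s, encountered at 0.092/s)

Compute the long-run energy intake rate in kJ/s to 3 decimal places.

R = Σλ_iE_i / (1 + Σλ_ih_i)
Numerator: 0.114×24 + 0.072×21 + 0.092×23 = 6.364
Denominator: 1 + 0.114×5.8 + 0.072×42 + 0.092×6.9 = 5.32
R = 6.364/5.32 = 1.196 kJ/s

1.196 kJ/s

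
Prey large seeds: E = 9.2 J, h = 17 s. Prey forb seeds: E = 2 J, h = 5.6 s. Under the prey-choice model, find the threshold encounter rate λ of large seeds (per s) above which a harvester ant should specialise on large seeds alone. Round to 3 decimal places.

Drop forb seeds once their profitability E₂/h₂ falls below the rate achievable on large seeds alone: E₂/h₂ = λE₁/(1 + λh₁).
Solve for λ: λE₁h₂ = E₂(1 + λh₁) → λ(E₁h₂ − E₂h₁) = E₂ → λ = E₂/(E₁h₂ − E₂h₁).
λ = 2/(9.2×5.6 − 2×17) = 2/17.52 = 0.1142 per s.

0.114 per s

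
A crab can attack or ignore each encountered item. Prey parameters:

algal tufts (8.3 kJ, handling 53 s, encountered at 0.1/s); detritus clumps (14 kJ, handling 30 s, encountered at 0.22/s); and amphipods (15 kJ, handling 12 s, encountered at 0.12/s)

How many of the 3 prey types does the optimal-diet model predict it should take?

1

Profitabilities (E/h, kJ/s): amphipods 1.25, detritus clumps 0.467, algal tufts 0.157. Add prey in this order while the next type's profitability exceeds the intake rate on those already taken.
Rate on top 1: 0.7377. detritus clumps: 0.467 < 0.7377 → exclude; stop.
Optimal diet: amphipods — 1 of 3 types.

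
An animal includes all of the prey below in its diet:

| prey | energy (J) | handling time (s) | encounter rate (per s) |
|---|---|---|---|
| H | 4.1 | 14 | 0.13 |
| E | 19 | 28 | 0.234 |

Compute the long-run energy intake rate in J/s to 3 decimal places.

0.531 J/s

R = (0.13×4.1 + 0.234×19) / (1 + 0.13×14 + 0.234×28) = 4.979/9.372 = 0.5313 J/s.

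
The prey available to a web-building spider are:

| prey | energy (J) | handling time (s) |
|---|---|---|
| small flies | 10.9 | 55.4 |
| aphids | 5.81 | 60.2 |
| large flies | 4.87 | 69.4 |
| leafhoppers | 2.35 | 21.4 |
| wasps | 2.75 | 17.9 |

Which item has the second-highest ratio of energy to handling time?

In descending order of E/h:
small flies: 10.9/55.4 = 0.197 J/s
wasps: 2.75/17.9 = 0.154 J/s
leafhoppers: 2.35/21.4 = 0.11 J/s
aphids: 5.81/60.2 = 0.0965 J/s
large flies: 4.87/69.4 = 0.0702 J/s

wasps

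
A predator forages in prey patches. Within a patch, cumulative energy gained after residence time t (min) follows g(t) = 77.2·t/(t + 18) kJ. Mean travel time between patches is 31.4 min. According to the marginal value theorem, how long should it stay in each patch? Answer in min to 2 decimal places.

Optimal t* satisfies g'(t*) = g(t*)/(T + t*).
g'(t) = 77.2·18/(t + 18)². Setting 77.2·18/(t+18)² = 77.2t/[(t+18)(31.4+t)] gives 18(31.4+t) = t(t+18), so t² = 18×31.4 = 565.2.
t* = √565.2 = 23.77 min.

23.77 min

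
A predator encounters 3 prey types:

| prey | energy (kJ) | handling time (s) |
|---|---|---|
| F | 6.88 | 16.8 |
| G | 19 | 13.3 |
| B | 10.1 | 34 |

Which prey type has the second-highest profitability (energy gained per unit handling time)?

In descending order of E/h:
G: 19/13.3 = 1.43 kJ/s
F: 6.88/16.8 = 0.41 kJ/s
B: 10.1/34 = 0.297 kJ/s

F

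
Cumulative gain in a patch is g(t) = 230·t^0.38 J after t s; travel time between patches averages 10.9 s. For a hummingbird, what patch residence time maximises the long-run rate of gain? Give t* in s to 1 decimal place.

Maximise g(t)/(T+t): set derivative to zero → g'(t)(T+t) = g(t).
g'(t) = 0.38·230·t^-0.62. Setting 0.38·230·t^-0.62 = 230·t^0.38/(10.9+t) gives 0.38(10.9+t) = t, so 0.62·t = 0.38×10.9.
t* = 0.38×10.9/0.62 = 6.681 s.

6.7 s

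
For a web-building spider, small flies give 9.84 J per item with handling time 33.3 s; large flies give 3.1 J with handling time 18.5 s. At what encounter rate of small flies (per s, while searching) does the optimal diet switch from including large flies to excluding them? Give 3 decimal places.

Drop large flies once their profitability E₂/h₂ falls below the rate achievable on small flies alone: E₂/h₂ = λE₁/(1 + λh₁).
Solve for λ: λE₁h₂ = E₂(1 + λh₁) → λ(E₁h₂ − E₂h₁) = E₂ → λ = E₂/(E₁h₂ − E₂h₁).
λ = 3.1/(9.84×18.5 − 3.1×33.3) = 3.1/78.81 = 0.03934 per s.

0.039 per s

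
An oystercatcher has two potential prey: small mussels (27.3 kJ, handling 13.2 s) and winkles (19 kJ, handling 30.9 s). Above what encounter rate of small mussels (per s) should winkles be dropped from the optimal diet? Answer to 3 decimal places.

0.032 per s

Drop winkles once their profitability E₂/h₂ falls below the rate achievable on small mussels alone: E₂/h₂ = λE₁/(1 + λh₁).
Solve for λ: λE₁h₂ = E₂(1 + λh₁) → λ(E₁h₂ − E₂h₁) = E₂ → λ = E₂/(E₁h₂ − E₂h₁).
λ = 19/(27.3×30.9 − 19×13.2) = 19/592.8 = 0.03205 per s.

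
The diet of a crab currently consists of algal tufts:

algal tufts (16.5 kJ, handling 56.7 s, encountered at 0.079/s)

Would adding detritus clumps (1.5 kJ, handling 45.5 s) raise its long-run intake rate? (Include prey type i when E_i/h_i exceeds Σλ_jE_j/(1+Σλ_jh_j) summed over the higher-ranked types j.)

Intake rate on the current diet: R = (0.079×16.5) / (1 + 0.079×56.7) = 1.304/5.479 = 0.2379 kJ/s.
Profitability of detritus clumps: 1.5/45.5 = 0.03297 kJ/s.
Since 0.03297 < R, time spent handling detritus clumps is better spent searching.

No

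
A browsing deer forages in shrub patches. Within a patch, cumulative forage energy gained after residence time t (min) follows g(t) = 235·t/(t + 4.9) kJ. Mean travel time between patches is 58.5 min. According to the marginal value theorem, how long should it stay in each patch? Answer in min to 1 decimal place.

Maximise g(t)/(T+t): set derivative to zero → g'(t)(T+t) = g(t).
g'(t) = 235·4.9/(t + 4.9)². Setting 235·4.9/(t+4.9)² = 235t/[(t+4.9)(58.5+t)] gives 4.9(58.5+t) = t(t+4.9), so t² = 4.9×58.5 = 286.7.
t* = √286.7 = 16.93 min.

16.9 min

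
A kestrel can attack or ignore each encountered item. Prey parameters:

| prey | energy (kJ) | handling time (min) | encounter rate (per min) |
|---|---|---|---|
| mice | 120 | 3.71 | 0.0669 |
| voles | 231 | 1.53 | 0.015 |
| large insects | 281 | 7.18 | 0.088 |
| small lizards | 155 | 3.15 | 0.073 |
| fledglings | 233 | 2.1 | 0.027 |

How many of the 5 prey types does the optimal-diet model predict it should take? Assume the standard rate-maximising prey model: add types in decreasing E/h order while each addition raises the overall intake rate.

E/h in descending order: voles 151, fledglings 111, small lizards 49.2, large insects 39.1, mice 32.3 kJ/min. The optimal diet is the largest prefix of this list for which every included type satisfies E_i/h_i > R on the types above it.
Rate on top 1: 3.387. fledglings: 111 > 3.387 → include.
Rate on top 2: 9.036. small lizards: 49.2 > 9.036 → include.
Rate on top 3: 16.09. large insects: 39.1 > 16.09 → include.
Rate on top 4: 23.59. mice: 32.3 > 23.59 → include.
Optimal diet: voles, fledglings, small lizards, large insects, mice — 5 of 5 types.

5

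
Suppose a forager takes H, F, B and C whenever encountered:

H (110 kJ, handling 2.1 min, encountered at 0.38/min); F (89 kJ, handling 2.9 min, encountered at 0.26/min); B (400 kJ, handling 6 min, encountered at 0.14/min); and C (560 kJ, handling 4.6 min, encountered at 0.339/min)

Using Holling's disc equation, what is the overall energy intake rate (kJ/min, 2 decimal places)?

62.77 kJ/min

Energy encountered per unit search time: 0.38×110 + 0.26×89 + 0.14×400 + 0.339×560 = 310.8 kJ/min.
Handling time per unit search time: 0.38×2.1 + 0.26×2.9 + 0.14×6 + 0.339×4.6 = 3.951.
Rate = 310.8/(1 + 3.951) = 62.77 kJ/min.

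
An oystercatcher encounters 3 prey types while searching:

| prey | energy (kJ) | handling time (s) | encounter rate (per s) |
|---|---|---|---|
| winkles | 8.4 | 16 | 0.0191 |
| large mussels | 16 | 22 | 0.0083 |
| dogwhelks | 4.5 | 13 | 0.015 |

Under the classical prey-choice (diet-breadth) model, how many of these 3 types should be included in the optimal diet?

3

E/h in descending order: large mussels 0.727, winkles 0.525, dogwhelks 0.346 kJ/s. The optimal diet is the largest prefix of this list for which every included type satisfies E_i/h_i > R on the types above it.
Rate on top 1: 0.1123. winkles: 0.525 > 0.1123 → include.
Rate on top 2: 0.197. dogwhelks: 0.346 > 0.197 → include.
Optimal diet: large mussels, winkles, dogwhelks — 3 of 3 types.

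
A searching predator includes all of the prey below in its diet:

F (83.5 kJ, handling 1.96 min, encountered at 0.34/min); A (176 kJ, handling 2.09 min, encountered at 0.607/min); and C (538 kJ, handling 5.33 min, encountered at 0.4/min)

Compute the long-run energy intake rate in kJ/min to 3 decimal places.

R = Σλ_iE_i / (1 + Σλ_ih_i)
Numerator: 0.34×83.5 + 0.607×176 + 0.4×538 = 350.4
Denominator: 1 + 0.34×1.96 + 0.607×2.09 + 0.4×5.33 = 5.067
R = 350.4/5.067 = 69.16 kJ/min

69.157 kJ/min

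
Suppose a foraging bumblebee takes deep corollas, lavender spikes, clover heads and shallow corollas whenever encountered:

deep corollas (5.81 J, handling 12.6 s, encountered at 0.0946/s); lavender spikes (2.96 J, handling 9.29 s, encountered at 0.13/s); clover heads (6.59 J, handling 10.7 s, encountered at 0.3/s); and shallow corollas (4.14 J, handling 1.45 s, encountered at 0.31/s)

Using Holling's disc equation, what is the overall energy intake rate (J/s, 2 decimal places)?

Energy encountered per unit search time: 0.0946×5.81 + 0.13×2.96 + 0.3×6.59 + 0.31×4.14 = 4.195 J/s.
Handling time per unit search time: 0.0946×12.6 + 0.13×9.29 + 0.3×10.7 + 0.31×1.45 = 6.059.
Rate = 4.195/(1 + 6.059) = 0.5942 J/s.

0.59 J/s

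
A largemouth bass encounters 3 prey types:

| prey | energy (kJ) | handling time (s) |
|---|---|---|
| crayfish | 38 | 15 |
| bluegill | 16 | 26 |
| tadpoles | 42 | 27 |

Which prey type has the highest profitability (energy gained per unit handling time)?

crayfish

Profitability E/h (kJ/s): crayfish = 38/15 = 2.53, bluegill = 16/26 = 0.615, tadpoles = 42/27 = 1.56.
Ranked: crayfish > tadpoles > bluegill.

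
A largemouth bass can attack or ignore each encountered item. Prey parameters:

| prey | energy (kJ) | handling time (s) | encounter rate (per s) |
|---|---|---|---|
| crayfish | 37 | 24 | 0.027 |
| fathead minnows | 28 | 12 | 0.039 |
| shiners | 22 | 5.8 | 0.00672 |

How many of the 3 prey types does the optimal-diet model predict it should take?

Rank by E/h (kJ/s): shiners 3.79, fathead minnows 2.33, crayfish 1.54. Include each in turn until the next type's E/h falls below the running intake rate.
Rate on top 1: 0.1423. fathead minnows: 2.33 > 0.1423 → include.
Rate on top 2: 0.8227. crayfish: 1.54 > 0.8227 → include.
Optimal diet: shiners, fathead minnows, crayfish — 3 of 3 types.

3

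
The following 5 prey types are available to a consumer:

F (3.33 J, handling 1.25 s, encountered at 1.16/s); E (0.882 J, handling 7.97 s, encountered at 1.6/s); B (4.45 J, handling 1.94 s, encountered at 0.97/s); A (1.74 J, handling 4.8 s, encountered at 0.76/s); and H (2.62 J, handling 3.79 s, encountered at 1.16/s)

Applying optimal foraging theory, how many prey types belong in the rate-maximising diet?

2

E/h in descending order: F 2.66, B 2.29, H 0.691, A 0.362, E 0.111 J/s. The optimal diet is the largest prefix of this list for which every included type satisfies E_i/h_i > R on the types above it.
Rate on top 1: 1.577. B: 2.29 > 1.577 → include.
Rate on top 2: 1.888. H: 0.691 < 1.888 → exclude; stop.
Optimal diet: F, B — 2 of 5 types.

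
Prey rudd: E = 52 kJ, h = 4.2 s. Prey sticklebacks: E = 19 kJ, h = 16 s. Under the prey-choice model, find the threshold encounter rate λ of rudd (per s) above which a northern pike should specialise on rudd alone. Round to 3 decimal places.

Drop sticklebacks once their profitability E₂/h₂ falls below the rate achievable on rudd alone: E₂/h₂ = λE₁/(1 + λh₁).
Solve for λ: λE₁h₂ = E₂(1 + λh₁) → λ(E₁h₂ − E₂h₁) = E₂ → λ = E₂/(E₁h₂ − E₂h₁).
λ = 19/(52×16 − 19×4.2) = 19/752.2 = 0.02526 per s.

0.025 per s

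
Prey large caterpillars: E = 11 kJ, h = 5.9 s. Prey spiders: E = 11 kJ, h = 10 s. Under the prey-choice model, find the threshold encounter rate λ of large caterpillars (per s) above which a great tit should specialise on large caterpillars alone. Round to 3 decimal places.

The zero-one rule: include spiders iff E₂/h₂ > λE₁/(1+λh₁). Equality gives the switch point.
λE₁h₂ = E₂ + λE₂h₁ ⇒ λ = E₂/(E₁h₂ − E₂h₁) = 11/(110 − 64.9) = 0.2439 per s.

0.244 per s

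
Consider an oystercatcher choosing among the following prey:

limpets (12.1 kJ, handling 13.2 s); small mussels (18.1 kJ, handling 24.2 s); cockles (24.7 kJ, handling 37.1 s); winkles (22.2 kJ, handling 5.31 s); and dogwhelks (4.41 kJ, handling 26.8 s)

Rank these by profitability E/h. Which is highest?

Profitability E/h (kJ/s): limpets = 12.1/13.2 = 0.917, small mussels = 18.1/24.2 = 0.748, cockles = 24.7/37.1 = 0.666, winkles = 22.2/5.31 = 4.18, dogwhelks = 4.41/26.8 = 0.165.
Ranked: winkles > limpets > small mussels > cockles > dogwhelks.

winkles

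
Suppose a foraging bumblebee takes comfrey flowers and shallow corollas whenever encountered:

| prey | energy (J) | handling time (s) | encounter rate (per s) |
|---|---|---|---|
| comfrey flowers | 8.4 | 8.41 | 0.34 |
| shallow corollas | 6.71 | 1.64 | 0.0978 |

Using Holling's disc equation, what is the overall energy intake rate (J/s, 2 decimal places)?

R = Σλ_iE_i / (1 + Σλ_ih_i)
Numerator: 0.34×8.4 + 0.0978×6.71 = 3.512
Denominator: 1 + 0.34×8.41 + 0.0978×1.64 = 4.02
R = 3.512/4.02 = 0.8737 J/s

0.87 J/s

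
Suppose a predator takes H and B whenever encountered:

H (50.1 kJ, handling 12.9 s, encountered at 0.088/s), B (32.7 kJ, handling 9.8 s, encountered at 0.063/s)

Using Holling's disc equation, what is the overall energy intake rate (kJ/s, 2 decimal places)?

R = Σλ_iE_i / (1 + Σλ_ih_i)
Numerator: 0.088×50.1 + 0.063×32.7 = 6.469
Denominator: 1 + 0.088×12.9 + 0.063×9.8 = 2.753
R = 6.469/2.753 = 2.35 kJ/s

2.35 kJ/s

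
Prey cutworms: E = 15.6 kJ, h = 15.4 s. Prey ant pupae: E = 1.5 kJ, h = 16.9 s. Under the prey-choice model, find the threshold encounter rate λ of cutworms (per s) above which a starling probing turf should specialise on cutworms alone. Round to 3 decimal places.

Drop ant pupae once their profitability E₂/h₂ falls below the rate achievable on cutworms alone: E₂/h₂ = λE₁/(1 + λh₁).
Solve for λ: λE₁h₂ = E₂(1 + λh₁) → λ(E₁h₂ − E₂h₁) = E₂ → λ = E₂/(E₁h₂ − E₂h₁).
λ = 1.5/(15.6×16.9 − 1.5×15.4) = 1.5/240.5 = 0.006236 per s.

0.006 per s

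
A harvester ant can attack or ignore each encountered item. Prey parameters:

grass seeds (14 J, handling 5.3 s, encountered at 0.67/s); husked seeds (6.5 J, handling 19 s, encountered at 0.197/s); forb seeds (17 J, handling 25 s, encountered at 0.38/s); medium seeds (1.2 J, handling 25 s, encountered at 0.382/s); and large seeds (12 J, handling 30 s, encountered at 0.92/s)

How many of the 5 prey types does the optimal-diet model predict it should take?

Rank by E/h (J/s): grass seeds 2.64, forb seeds 0.68, large seeds 0.4, husked seeds 0.342, medium seeds 0.048. Include each in turn until the next type's E/h falls below the running intake rate.
Rate on top 1: 2.061. forb seeds: 0.68 < 2.061 → exclude; stop.
Optimal diet: grass seeds — 1 of 5 types.

1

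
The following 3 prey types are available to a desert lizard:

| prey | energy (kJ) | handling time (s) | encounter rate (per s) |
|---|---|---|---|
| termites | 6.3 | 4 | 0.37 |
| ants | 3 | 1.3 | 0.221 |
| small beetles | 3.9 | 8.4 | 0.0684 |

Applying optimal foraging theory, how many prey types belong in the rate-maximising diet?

Rank by E/h (kJ/s): ants 2.31, termites 1.57, small beetles 0.464. Include each in turn until the next type's E/h falls below the running intake rate.
Rate on top 1: 0.515. termites: 1.57 > 0.515 → include.
Rate on top 2: 1.082. small beetles: 0.464 < 1.082 → exclude; stop.
Optimal diet: ants, termites — 2 of 3 types.

2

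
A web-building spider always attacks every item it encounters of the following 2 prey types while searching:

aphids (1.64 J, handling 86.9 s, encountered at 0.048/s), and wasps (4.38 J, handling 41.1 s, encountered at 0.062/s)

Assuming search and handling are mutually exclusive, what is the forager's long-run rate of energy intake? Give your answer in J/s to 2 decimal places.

Energy encountered per unit search time: 0.048×1.64 + 0.062×4.38 = 0.3503 J/s.
Handling time per unit search time: 0.048×86.9 + 0.062×41.1 = 6.719.
Rate = 0.3503/(1 + 6.719) = 0.04538 J/s.

0.05 J/s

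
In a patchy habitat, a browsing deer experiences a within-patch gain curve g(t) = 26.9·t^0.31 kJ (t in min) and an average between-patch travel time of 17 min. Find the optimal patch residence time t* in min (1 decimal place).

7.6 min

By the marginal value theorem, leave when the instantaneous gain rate g'(t) equals the habitat-wide average g(t)/(T + t).
g'(t) = 0.31·26.9·t^-0.69. Setting 0.31·26.9·t^-0.69 = 26.9·t^0.31/(17+t) gives 0.31(17+t) = t, so 0.69·t = 0.31×17.
t* = 0.31×17/0.69 = 7.638 min.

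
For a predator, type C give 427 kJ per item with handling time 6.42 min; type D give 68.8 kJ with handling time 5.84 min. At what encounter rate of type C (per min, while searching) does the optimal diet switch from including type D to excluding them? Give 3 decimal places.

0.034 per min

The zero-one rule: include type D iff E₂/h₂ > λE₁/(1+λh₁). Equality gives the switch point.
λE₁h₂ = E₂ + λE₂h₁ ⇒ λ = E₂/(E₁h₂ − E₂h₁) = 68.8/(2494 − 441.7) = 0.03353 per min.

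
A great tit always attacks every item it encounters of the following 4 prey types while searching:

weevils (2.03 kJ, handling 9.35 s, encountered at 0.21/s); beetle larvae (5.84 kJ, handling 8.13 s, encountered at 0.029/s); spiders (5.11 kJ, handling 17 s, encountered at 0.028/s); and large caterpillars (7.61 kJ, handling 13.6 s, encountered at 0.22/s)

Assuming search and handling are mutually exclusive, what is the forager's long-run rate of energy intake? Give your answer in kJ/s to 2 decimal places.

R = (0.21×2.03 + 0.029×5.84 + 0.028×5.11 + 0.22×7.61) / (1 + 0.21×9.35 + 0.029×8.13 + 0.028×17 + 0.22×13.6) = 2.413/6.667 = 0.3619 kJ/s.

0.36 kJ/s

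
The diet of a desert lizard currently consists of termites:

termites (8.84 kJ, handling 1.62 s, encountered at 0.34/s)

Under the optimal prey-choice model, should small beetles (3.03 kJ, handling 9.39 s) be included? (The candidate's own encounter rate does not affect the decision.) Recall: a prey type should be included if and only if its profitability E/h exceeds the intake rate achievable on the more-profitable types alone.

Current rate: (0.34×8.84)/(1 + 0.34×1.62) = 1.938 kJ/s.
Profitability of small beetles: 3.03/9.39 = 0.3227 kJ/s.
Since 0.3227 < R, time spent handling small beetles is better spent searching.

No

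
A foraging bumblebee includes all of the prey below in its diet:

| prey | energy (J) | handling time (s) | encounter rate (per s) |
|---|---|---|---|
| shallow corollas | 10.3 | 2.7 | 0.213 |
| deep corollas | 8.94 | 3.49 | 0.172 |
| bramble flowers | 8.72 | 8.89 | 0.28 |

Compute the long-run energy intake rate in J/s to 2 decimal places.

R = Σλ_iE_i / (1 + Σλ_ih_i)
Numerator: 0.213×10.3 + 0.172×8.94 + 0.28×8.72 = 6.173
Denominator: 1 + 0.213×2.7 + 0.172×3.49 + 0.28×8.89 = 4.665
R = 6.173/4.665 = 1.323 J/s

1.32 J/s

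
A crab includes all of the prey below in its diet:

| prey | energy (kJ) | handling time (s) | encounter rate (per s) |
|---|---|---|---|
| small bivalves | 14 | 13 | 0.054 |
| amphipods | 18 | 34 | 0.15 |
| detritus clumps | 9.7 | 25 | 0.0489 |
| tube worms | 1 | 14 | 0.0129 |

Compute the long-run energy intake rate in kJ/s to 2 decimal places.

0.48 kJ/s

Energy encountered per unit search time: 0.054×14 + 0.15×18 + 0.0489×9.7 + 0.0129×1 = 3.943 kJ/s.
Handling time per unit search time: 0.054×13 + 0.15×34 + 0.0489×25 + 0.0129×14 = 7.205.
Rate = 3.943/(1 + 7.205) = 0.4806 kJ/s.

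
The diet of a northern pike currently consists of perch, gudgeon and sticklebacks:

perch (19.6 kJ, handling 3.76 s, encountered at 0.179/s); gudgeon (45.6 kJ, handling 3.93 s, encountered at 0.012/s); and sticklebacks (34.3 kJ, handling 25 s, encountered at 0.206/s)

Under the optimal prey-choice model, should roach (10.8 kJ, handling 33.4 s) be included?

On perch, gudgeon and sticklebacks alone, R = ΣλE/(1+Σλh) = 11.12/6.87 = 1.619 kJ/s.
roach: E/h = 10.8/33.4 = 0.3234 kJ/s.
0.3234 < 1.619, so adding roach would lower the average — exclude it.

No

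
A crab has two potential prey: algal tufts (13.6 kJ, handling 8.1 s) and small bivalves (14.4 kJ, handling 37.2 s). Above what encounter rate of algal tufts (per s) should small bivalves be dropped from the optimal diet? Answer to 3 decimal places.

0.037 per s

Drop small bivalves once their profitability E₂/h₂ falls below the rate achievable on algal tufts alone: E₂/h₂ = λE₁/(1 + λh₁).
Solve for λ: λE₁h₂ = E₂(1 + λh₁) → λ(E₁h₂ − E₂h₁) = E₂ → λ = E₂/(E₁h₂ − E₂h₁).
λ = 14.4/(13.6×37.2 − 14.4×8.1) = 14.4/389.3 = 0.03699 per s.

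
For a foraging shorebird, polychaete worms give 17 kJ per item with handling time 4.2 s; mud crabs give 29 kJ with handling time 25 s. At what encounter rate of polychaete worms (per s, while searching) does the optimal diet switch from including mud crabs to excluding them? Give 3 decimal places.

0.096 per s

At the threshold, the rate on polychaete worms alone equals the profitability of mud crabs: λ·17/(1 + λ·4.2) = 29/25 = 1.16.
Rearranging, λ(17 − 1.16×4.2) = 1.16, so λ = 1.16/12.13 = 0.09565 per s.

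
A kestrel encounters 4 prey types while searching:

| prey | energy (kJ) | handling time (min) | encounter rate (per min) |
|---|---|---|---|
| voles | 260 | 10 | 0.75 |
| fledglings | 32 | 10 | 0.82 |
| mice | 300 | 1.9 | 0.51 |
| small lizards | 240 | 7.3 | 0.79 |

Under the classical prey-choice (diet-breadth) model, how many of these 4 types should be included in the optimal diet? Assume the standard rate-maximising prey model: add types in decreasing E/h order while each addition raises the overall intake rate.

E/h in descending order: mice 158, small lizards 32.9, voles 26, fledglings 3.2 kJ/min. The optimal diet is the largest prefix of this list for which every included type satisfies E_i/h_i > R on the types above it.
Rate on top 1: 77.7. small lizards: 32.9 < 77.7 → exclude; stop.
Optimal diet: mice — 1 of 4 types.

1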